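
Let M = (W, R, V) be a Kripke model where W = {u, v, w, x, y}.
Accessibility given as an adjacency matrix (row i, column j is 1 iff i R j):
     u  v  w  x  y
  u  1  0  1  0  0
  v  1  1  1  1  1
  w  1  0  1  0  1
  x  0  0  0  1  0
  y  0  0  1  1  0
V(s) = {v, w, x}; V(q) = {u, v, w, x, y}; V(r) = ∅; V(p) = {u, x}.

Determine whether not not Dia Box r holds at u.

At u: not Dia Box r is true, so not not Dia Box r is false.
  At u: Dia Box r is false, so not Dia Box r is true.
    At u: Dia Box r requires Box r at some successor in {u, w}.
      At u: Box r is false.
      At w: Box r is false.
    So Dia Box r is false at u.

No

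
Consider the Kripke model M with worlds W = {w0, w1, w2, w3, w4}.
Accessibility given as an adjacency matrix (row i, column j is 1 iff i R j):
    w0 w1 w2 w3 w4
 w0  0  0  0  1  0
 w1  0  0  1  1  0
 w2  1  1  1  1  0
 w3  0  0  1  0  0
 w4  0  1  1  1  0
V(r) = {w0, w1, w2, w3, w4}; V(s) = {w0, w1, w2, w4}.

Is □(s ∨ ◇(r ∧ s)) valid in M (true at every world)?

Yes

Let φ = □(s ∨ ◇(r ∧ s)). Evaluate φ at each world:
  w0 (successors {w3}): φ is true.
  w1 (successors {w2, w3}): φ is true.
  w2 (successors {w0, w1, w2, w3}): φ is true.
  w3 (successors {w2}): φ is true.
  w4 (successors {w1, w2, w3}): φ is true.
For instance, at w0:
  At w0: □(s ∨ ◇(r ∧ s)) requires s ∨ ◇(r ∧ s) at every successor {w3}.
      At w3: s is false, ◇(r ∧ s) is true, so s ∨ ◇(r ∧ s) is true.
  So □(s ∨ ◇(r ∧ s)) is true at w0.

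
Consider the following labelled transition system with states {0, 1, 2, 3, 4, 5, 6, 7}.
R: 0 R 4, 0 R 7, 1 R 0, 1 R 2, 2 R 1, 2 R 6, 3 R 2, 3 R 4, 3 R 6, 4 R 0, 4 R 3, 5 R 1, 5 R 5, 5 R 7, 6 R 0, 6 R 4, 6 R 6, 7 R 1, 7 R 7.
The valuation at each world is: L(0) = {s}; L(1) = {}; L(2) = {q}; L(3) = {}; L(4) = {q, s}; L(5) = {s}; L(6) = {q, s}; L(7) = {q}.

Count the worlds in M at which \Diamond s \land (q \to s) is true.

6

Let φ = \Diamond s \land (q \to s). Evaluate φ at each world:
  0 (successors {4, 7}): φ is true.
  1 (successors {0, 2}): φ is true.
  2 (successors {1, 6}): φ is false.
  3 (successors {2, 4, 6}): φ is true.
  4 (successors {0, 3}): φ is true.
  5 (successors {1, 5, 7}): φ is true.
  6 (successors {0, 4, 6}): φ is true.
  7 (successors {1, 7}): φ is false.
For instance, at 2:
  At 2: \Diamond s is true, q \to s is false, so \Diamond s \land (q \to s) is false.
    At 2: \Diamond s requires s at some successor in {1, 6}.
      s holds at 6, so \Diamond s is true at 2.
Satisfying worlds: {0, 1, 3, 4, 5, 6}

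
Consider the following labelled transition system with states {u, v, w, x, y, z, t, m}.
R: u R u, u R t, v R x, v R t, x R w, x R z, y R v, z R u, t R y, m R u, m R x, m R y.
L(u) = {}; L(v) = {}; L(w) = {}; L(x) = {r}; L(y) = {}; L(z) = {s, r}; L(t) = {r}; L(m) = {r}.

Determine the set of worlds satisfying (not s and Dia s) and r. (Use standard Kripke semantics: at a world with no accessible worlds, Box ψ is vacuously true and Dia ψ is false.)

x

Let φ = (not s and Dia s) and r. Evaluate φ at each world:
  u (successors {u, t}): φ is false.
  v (successors {x, t}): φ is false.
  w (successors ∅): φ is false.
  x (successors {w, z}): φ is true.
  y (successors {v}): φ is false.
  z (successors {u}): φ is false.
  t (successors {y}): φ is false.
  m (successors {u, x, y}): φ is false.
For instance, at x:
  At x: not s and Dia s is true, r is true, so (not s and Dia s) and r is true.
    At x: not s is true, Dia s is true, so not s and Dia s is true.
      At x: Dia s requires s at some successor in {w, z}.
        s holds at z, so Dia s is true at x.
Satisfying worlds: {x}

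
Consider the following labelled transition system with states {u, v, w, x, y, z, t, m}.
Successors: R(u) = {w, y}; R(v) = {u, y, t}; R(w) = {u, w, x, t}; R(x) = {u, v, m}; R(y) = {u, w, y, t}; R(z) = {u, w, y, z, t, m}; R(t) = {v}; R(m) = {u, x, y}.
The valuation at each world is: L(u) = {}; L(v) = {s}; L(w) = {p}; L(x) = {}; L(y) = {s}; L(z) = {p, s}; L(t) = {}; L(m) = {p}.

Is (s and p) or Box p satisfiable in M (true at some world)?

Let φ = (s and p) or Box p. Evaluate φ at each world:
  u (successors {w, y}): φ is false.
  v (successors {u, y, t}): φ is false.
  w (successors {u, w, x, t}): φ is false.
  x (successors {u, v, m}): φ is false.
  y (successors {u, w, y, t}): φ is false.
  z (successors {u, w, y, z, t, m}): φ is true.
  t (successors {v}): φ is false.
  m (successors {u, x, y}): φ is false.
Detail at z (witness):
  At z: s and p is true, Box p is false, so (s and p) or Box p is true.
    At z: Box p requires p at every successor {u, w, y, z, t, m}.
      p fails at u, so Box p is false at z.

Yes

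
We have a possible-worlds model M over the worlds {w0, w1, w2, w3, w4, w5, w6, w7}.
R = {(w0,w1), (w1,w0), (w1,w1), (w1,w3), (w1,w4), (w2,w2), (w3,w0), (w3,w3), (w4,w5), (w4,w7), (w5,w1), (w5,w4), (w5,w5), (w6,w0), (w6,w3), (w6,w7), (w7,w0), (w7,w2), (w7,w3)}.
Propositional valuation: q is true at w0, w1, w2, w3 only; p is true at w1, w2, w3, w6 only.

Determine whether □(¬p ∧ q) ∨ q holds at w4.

At w4: □(¬p ∧ q) is false, q is false, so □(¬p ∧ q) ∨ q is false.
  At w4: □(¬p ∧ q) requires ¬p ∧ q at every successor {w5, w7}.
    ¬p ∧ q fails at w5, so □(¬p ∧ q) is false at w4.

No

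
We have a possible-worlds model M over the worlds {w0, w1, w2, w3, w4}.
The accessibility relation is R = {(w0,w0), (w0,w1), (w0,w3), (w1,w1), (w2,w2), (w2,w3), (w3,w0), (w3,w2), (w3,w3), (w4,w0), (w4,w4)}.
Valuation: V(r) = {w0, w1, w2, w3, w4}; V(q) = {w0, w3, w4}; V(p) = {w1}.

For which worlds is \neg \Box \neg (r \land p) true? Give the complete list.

Let φ = \neg \Box \neg (r \land p). Evaluate φ at each world:
  w0 (successors {w0, w1, w3}): φ is true.
  w1 (successors {w1}): φ is true.
  w2 (successors {w2, w3}): φ is false.
  w3 (successors {w0, w2, w3}): φ is false.
  w4 (successors {w0, w4}): φ is false.
For instance, at w2:
  At w2: \Box \neg (r \land p) is true, so \neg \Box \neg (r \land p) is false.
    At w2: \Box \neg (r \land p) requires \neg (r \land p) at every successor {w2, w3}.
      At w2: \neg (r \land p) is true.
      At w3: \neg (r \land p) is true.
    So \Box \neg (r \land p) is true at w2.
Satisfying worlds: {w0, w1}

w0, w1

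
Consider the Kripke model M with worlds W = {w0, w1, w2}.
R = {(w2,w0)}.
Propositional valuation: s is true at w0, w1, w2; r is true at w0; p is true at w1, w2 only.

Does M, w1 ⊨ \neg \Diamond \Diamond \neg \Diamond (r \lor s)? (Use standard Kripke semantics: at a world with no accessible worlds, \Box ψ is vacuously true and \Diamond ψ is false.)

At w1: \Diamond \Diamond \neg \Diamond (r \lor s) is false, so \neg \Diamond \Diamond \neg \Diamond (r \lor s) is true.
  At w1: no accessible worlds, so \Diamond \Diamond \neg \Diamond (r \lor s) is false.

Yes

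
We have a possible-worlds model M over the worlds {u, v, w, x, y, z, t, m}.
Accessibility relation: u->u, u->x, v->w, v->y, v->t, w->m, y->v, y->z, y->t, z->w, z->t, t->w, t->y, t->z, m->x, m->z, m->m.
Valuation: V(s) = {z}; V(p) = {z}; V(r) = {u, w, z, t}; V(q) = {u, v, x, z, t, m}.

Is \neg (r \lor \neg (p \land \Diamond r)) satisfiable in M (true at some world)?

Recall that \Diamond ψ holds at a world iff ψ holds at some accessible world.
Let φ = \neg (r \lor \neg (p \land \Diamond r)). Evaluate φ at each world:
  u (successors {u, x}): φ is false.
  v (successors {w, y, t}): φ is false.
  w (successors {m}): φ is false.
  x (successors ∅): φ is false.
  y (successors {v, z, t}): φ is false.
  z (successors {w, t}): φ is false.
  t (successors {w, y, z}): φ is false.
  m (successors {x, z, m}): φ is false.
For instance, at v:
  At v: r \lor \neg (p \land \Diamond r) is true, so \neg (r \lor \neg (p \land \Diamond r)) is false.
    At v: r is false, \neg (p \land \Diamond r) is true, so r \lor \neg (p \land \Diamond r) is true.
      At v: p \land \Diamond r is false, so \neg (p \land \Diamond r) is true.

No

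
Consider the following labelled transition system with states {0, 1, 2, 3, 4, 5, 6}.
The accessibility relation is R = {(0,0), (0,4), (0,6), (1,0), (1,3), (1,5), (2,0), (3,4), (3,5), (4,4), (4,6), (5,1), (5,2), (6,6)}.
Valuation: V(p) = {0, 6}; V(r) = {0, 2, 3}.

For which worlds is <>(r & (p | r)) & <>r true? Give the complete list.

Let φ = <>(r & (p | r)) & <>r. Evaluate φ at each world:
  0 (successors {0, 4, 6}): φ is true.
  1 (successors {0, 3, 5}): φ is true.
  2 (successors {0}): φ is true.
  3 (successors {4, 5}): φ is false.
  4 (successors {4, 6}): φ is false.
  5 (successors {1, 2}): φ is true.
  6 (successors {6}): φ is false.
For instance, at 2:
  At 2: <>(r & (p | r)) is true, <>r is true, so <>(r & (p | r)) & <>r is true.
    At 2: <>(r & (p | r)) requires r & (p | r) at some successor in {0}.
      r & (p | r) holds at 0, so <>(r & (p | r)) is true at 2.
    At 2: <>r requires r at some successor in {0}.
      r holds at 0, so <>r is true at 2.
Satisfying worlds: {0, 1, 2, 5}

0, 1, 2, 5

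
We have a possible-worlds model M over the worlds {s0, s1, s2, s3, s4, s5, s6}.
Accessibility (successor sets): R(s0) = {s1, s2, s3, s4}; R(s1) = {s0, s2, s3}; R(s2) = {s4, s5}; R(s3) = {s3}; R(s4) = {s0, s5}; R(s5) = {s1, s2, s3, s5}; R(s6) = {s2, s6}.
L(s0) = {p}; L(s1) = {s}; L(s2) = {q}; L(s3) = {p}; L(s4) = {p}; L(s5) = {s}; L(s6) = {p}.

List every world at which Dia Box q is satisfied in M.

Recall that Box ψ holds at a world iff ψ holds at every accessible world, and Dia ψ holds iff ψ holds at some accessible world.
Let φ = Dia Box q. Evaluate φ at each world:
  s0 (successors {s1, s2, s3, s4}): φ is false.
  s1 (successors {s0, s2, s3}): φ is false.
  s2 (successors {s4, s5}): φ is false.
  s3 (successors {s3}): φ is false.
  s4 (successors {s0, s5}): φ is false.
  s5 (successors {s1, s2, s3, s5}): φ is false.
  s6 (successors {s2, s6}): φ is false.
For instance, at s0:
  At s0: Dia Box q requires Box q at some successor in {s1, s2, s3, s4}.
    At s1: Box q is false.
    At s2: Box q is false.
    At s3: Box q is false.
    At s4: Box q is false.
  So Dia Box q is false at s0.
Satisfying worlds: none.

none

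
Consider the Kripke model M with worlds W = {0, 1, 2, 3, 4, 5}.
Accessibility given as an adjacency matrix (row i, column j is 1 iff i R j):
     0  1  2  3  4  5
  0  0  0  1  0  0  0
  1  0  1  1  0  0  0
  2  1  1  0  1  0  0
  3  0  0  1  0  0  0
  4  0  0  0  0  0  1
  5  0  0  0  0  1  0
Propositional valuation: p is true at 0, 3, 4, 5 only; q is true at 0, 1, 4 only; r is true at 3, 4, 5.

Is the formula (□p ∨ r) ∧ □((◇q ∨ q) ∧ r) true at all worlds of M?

No

Recall that □ψ holds at a world iff ψ holds at every accessible world, and ◇ψ holds iff ψ holds at some accessible world.
Let φ = (□p ∨ r) ∧ □((◇q ∨ q) ∧ r). Evaluate φ at each world:
  0 (successors {2}): φ is false.
  1 (successors {1, 2}): φ is false.
  2 (successors {0, 1, 3}): φ is false.
  3 (successors {2}): φ is false.
  4 (successors {5}): φ is true.
  5 (successors {4}): φ is true.
Detail at 0 (counterexample):
  At 0: □p ∨ r is false, □((◇q ∨ q) ∧ r) is false, so (□p ∨ r) ∧ □((◇q ∨ q) ∧ r) is false.
    At 0: □p is false, r is false, so □p ∨ r is false.
      At 0: □p requires p at every successor {2}.
        p fails at 2, so □p is false at 0.
    At 0: □((◇q ∨ q) ∧ r) requires (◇q ∨ q) ∧ r at every successor {2}.
      (◇q ∨ q) ∧ r fails at 2, so □((◇q ∨ q) ∧ r) is false at 0.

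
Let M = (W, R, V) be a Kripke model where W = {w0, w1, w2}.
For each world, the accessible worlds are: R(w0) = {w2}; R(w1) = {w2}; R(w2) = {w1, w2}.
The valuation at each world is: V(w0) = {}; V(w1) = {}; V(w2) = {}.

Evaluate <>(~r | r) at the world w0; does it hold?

Yes

At w0: <>(~r | r) requires ~r | r at some successor in {w2}.
  ~r | r holds at w2, so <>(~r | r) is true at w0.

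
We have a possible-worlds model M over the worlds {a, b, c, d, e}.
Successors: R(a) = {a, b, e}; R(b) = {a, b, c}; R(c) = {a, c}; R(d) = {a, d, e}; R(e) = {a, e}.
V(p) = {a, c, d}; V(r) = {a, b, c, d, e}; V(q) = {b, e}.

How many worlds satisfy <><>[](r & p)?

Recall that []ψ holds at a world iff ψ holds at every accessible world, and <>ψ holds iff ψ holds at some accessible world.
Let φ = <><>[](r & p). Evaluate φ at each world:
  a (successors {a, b, e}): φ is true.
  b (successors {a, b, c}): φ is true.
  c (successors {a, c}): φ is true.
  d (successors {a, d, e}): φ is false.
  e (successors {a, e}): φ is false.
For instance, at e:
  At e: <><>[](r & p) requires <>[](r & p) at some successor in {a, e}.
    At a: <>[](r & p) is false.
    At e: <>[](r & p) is false.
  So <><>[](r & p) is false at e.
Satisfying worlds: {a, b, c}

3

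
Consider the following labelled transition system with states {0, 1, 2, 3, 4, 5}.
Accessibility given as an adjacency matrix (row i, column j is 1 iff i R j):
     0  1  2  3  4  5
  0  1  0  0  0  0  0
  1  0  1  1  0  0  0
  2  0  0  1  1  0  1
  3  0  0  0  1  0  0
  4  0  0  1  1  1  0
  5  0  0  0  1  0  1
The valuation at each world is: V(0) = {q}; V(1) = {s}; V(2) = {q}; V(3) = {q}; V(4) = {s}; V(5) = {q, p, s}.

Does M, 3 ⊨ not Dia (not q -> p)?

At 3: Dia (not q -> p) is true, so not Dia (not q -> p) is false.
  At 3: Dia (not q -> p) requires not q -> p at some successor in {3}.
    not q -> p holds at 3, so Dia (not q -> p) is true at 3.

No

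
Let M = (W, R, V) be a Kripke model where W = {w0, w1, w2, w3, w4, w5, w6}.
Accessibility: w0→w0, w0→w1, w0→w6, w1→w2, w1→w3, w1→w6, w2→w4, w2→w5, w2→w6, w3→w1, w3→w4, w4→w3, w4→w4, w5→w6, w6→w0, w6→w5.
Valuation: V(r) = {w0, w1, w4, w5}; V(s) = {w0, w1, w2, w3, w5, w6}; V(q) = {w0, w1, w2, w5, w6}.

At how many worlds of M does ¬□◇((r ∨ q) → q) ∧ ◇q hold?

Recall that □ψ holds at a world iff ψ holds at every accessible world, and ◇ψ holds iff ψ holds at some accessible world.
Let φ = ¬□◇((r ∨ q) → q) ∧ ◇q. Evaluate φ at each world:
  w0 (successors {w0, w1, w6}): φ is false.
  w1 (successors {w2, w3, w6}): φ is false.
  w2 (successors {w4, w5, w6}): φ is false.
  w3 (successors {w1, w4}): φ is false.
  w4 (successors {w3, w4}): φ is false.
  w5 (successors {w6}): φ is false.
  w6 (successors {w0, w5}): φ is false.
For instance, at w5:
  At w5: ¬□◇((r ∨ q) → q) is false, ◇q is true, so ¬□◇((r ∨ q) → q) ∧ ◇q is false.
    At w5: □◇((r ∨ q) → q) is true, so ¬□◇((r ∨ q) → q) is false.
      At w5: □◇((r ∨ q) → q) requires ◇((r ∨ q) → q) at every successor {w6}.
        At w6: ◇((r ∨ q) → q) is true.
      So □◇((r ∨ q) → q) is true at w5.
    At w5: ◇q requires q at some successor in {w6}.
      q holds at w6, so ◇q is true at w5.
Satisfying worlds: none.

0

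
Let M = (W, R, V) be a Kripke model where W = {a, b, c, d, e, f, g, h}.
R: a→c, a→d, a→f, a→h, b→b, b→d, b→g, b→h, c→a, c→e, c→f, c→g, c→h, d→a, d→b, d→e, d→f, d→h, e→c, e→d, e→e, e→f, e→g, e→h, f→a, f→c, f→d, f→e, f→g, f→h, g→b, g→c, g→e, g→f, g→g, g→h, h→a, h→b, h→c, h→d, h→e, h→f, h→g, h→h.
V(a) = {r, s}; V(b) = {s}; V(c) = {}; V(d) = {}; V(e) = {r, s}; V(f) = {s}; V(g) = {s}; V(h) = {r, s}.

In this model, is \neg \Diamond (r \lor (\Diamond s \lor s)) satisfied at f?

No

Recall that \Diamond ψ holds at a world iff ψ holds at some accessible world.
At f: \Diamond (r \lor (\Diamond s \lor s)) is true, so \neg \Diamond (r \lor (\Diamond s \lor s)) is false.
  At f: \Diamond (r \lor (\Diamond s \lor s)) requires r \lor (\Diamond s \lor s) at some successor in {a, c, d, e, g, h}.
    r \lor (\Diamond s \lor s) holds at a, so \Diamond (r \lor (\Diamond s \lor s)) is true at f.
      At a: r is true, \Diamond s \lor s is true, so r \lor (\Diamond s \lor s) is true.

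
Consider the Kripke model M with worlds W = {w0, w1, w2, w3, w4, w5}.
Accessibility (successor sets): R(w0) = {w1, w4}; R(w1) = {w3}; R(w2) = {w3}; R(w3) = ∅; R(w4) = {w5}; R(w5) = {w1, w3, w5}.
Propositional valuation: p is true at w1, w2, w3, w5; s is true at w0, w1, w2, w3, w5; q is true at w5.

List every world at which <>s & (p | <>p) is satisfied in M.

Let φ = <>s & (p | <>p). Evaluate φ at each world:
  w0 (successors {w1, w4}): φ is true.
  w1 (successors {w3}): φ is true.
  w2 (successors {w3}): φ is true.
  w3 (successors ∅): φ is false.
  w4 (successors {w5}): φ is true.
  w5 (successors {w1, w3, w5}): φ is true.
For instance, at w0:
  At w0: <>s is true, p | <>p is true, so <>s & (p | <>p) is true.
    At w0: <>s requires s at some successor in {w1, w4}.
      s holds at w1, so <>s is true at w0.
    At w0: p is false, <>p is true, so p | <>p is true.
      At w0: <>p requires p at some successor in {w1, w4}.
        p holds at w1, so <>p is true at w0.
Satisfying worlds: {w0, w1, w2, w4, w5}

w0, w1, w2, w4, w5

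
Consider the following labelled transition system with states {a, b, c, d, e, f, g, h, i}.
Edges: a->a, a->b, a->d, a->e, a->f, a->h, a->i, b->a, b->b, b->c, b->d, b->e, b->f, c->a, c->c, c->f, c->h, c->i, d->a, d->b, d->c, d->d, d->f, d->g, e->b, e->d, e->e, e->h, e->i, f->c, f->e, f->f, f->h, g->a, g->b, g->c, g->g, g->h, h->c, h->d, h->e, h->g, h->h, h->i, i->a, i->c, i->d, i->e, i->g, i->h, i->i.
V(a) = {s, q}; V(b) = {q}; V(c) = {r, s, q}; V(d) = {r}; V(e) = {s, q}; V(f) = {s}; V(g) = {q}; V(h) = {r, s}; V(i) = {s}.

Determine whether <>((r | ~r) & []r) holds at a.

Recall that []ψ holds at a world iff ψ holds at every accessible world, and <>ψ holds iff ψ holds at some accessible world.
At a: <>((r | ~r) & []r) requires (r | ~r) & []r at some successor in {a, b, d, e, f, h, i}.
  At a: (r | ~r) & []r is false.
  At b: (r | ~r) & []r is false.
  At d: (r | ~r) & []r is false.
  At e: (r | ~r) & []r is false.
  At f: (r | ~r) & []r is false.
  At h: (r | ~r) & []r is false.
  At i: (r | ~r) & []r is false.
So <>((r | ~r) & []r) is false at a.

No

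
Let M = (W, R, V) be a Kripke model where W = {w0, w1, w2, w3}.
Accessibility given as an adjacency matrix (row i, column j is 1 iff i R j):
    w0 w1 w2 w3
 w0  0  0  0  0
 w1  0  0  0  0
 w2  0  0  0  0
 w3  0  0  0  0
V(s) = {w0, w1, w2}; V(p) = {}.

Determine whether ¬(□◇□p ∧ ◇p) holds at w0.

At w0: □◇□p ∧ ◇p is false, so ¬(□◇□p ∧ ◇p) is true.
  At w0: □◇□p is true, ◇p is false, so □◇□p ∧ ◇p is false.
    At w0: no accessible worlds, so □◇□p holds vacuously.
    At w0: no accessible worlds, so ◇p is false.

Yes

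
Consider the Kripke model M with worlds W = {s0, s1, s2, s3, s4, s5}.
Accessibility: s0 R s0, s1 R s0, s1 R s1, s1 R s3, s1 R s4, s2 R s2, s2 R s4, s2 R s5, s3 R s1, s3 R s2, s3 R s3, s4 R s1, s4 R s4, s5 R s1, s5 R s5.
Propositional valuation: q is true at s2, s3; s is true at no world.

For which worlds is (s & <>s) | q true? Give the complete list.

Let φ = (s & <>s) | q. Evaluate φ at each world:
  s0 (successors {s0}): φ is false.
  s1 (successors {s0, s1, s3, s4}): φ is false.
  s2 (successors {s2, s4, s5}): φ is true.
  s3 (successors {s1, s2, s3}): φ is true.
  s4 (successors {s1, s4}): φ is false.
  s5 (successors {s1, s5}): φ is false.
For instance, at s1:
  At s1: s & <>s is false, q is false, so (s & <>s) | q is false.
    At s1: s is false, <>s is false, so s & <>s is false.
      At s1: <>s requires s at some successor in {s0, s1, s3, s4}.
        At s0: s is false.
        At s1: s is false.
        At s3: s is false.
        At s4: s is false.
      So <>s is false at s1.
Satisfying worlds: {s2, s3}

s2, s3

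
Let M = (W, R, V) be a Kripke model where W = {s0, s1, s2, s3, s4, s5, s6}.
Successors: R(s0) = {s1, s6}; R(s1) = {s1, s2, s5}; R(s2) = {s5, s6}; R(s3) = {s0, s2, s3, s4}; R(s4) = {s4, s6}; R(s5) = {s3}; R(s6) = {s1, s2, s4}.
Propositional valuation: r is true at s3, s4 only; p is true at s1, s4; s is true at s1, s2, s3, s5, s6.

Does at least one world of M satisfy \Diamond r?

Recall that \Diamond ψ holds at a world iff ψ holds at some accessible world.
Let φ = \Diamond r. Evaluate φ at each world:
  s0 (successors {s1, s6}): φ is false.
  s1 (successors {s1, s2, s5}): φ is false.
  s2 (successors {s5, s6}): φ is false.
  s3 (successors {s0, s2, s3, s4}): φ is true.
  s4 (successors {s4, s6}): φ is true.
  s5 (successors {s3}): φ is true.
  s6 (successors {s1, s2, s4}): φ is true.
Detail at s3 (witness):
  At s3: \Diamond r requires r at some successor in {s0, s2, s3, s4}.
    r holds at s3, so \Diamond r is true at s3.

Yes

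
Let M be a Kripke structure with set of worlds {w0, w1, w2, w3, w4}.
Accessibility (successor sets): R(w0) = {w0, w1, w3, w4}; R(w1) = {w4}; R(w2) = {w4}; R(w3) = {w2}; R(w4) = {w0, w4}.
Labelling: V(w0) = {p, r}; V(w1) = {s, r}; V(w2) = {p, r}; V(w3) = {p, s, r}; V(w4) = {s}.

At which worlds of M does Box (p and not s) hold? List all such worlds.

Let φ = Box (p and not s). Evaluate φ at each world:
  w0 (successors {w0, w1, w3, w4}): φ is false.
  w1 (successors {w4}): φ is false.
  w2 (successors {w4}): φ is false.
  w3 (successors {w2}): φ is true.
  w4 (successors {w0, w4}): φ is false.
For instance, at w1:
  At w1: Box (p and not s) requires p and not s at every successor {w4}.
    p and not s fails at w4, so Box (p and not s) is false at w1.
Satisfying worlds: {w3}

w3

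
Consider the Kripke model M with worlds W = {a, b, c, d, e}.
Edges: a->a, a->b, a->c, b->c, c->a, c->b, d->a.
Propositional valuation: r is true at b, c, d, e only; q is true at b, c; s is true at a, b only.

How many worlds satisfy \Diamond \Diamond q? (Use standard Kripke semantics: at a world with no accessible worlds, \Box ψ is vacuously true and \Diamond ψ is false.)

4

Recall that \Diamond ψ holds at a world iff ψ holds at some accessible world.
Let φ = \Diamond \Diamond q. Evaluate φ at each world:
  a (successors {a, b, c}): φ is true.
  b (successors {c}): φ is true.
  c (successors {a, b}): φ is true.
  d (successors {a}): φ is true.
  e (successors ∅): φ is false.
For instance, at d:
  At d: \Diamond \Diamond q requires \Diamond q at some successor in {a}.
    \Diamond q holds at a, so \Diamond \Diamond q is true at d.
      At a: \Diamond q requires q at some successor in {a, b, c}.
        q holds at b, so \Diamond q is true at a.
Satisfying worlds: {a, b, c, d}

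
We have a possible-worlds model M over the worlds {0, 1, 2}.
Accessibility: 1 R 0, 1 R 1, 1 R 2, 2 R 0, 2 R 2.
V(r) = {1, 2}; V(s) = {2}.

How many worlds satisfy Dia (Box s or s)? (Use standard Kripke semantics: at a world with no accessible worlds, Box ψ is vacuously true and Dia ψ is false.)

2

Recall that Box ψ holds at a world iff ψ holds at every accessible world, and Dia ψ holds iff ψ holds at some accessible world.
Let φ = Dia (Box s or s). Evaluate φ at each world:
  0 (successors ∅): φ is false.
  1 (successors {0, 1, 2}): φ is true.
  2 (successors {0, 2}): φ is true.
For instance, at 2:
  At 2: Dia (Box s or s) requires Box s or s at some successor in {0, 2}.
    Box s or s holds at 0, so Dia (Box s or s) is true at 2.
      At 0: Box s is true, s is false, so Box s or s is true.
Satisfying worlds: {1, 2}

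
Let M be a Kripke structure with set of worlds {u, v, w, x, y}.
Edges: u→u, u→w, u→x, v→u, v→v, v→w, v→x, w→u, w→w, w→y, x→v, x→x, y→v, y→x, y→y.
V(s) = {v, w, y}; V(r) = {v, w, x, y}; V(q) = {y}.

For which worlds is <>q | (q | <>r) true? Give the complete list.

Recall that <>ψ holds at a world iff ψ holds at some accessible world.
Let φ = <>q | (q | <>r). Evaluate φ at each world:
  u (successors {u, w, x}): φ is true.
  v (successors {u, v, w, x}): φ is true.
  w (successors {u, w, y}): φ is true.
  x (successors {v, x}): φ is true.
  y (successors {v, x, y}): φ is true.
For instance, at y:
  At y: <>q is true, q | <>r is true, so <>q | (q | <>r) is true.
    At y: <>q requires q at some successor in {v, x, y}.
      q holds at y, so <>q is true at y.
    At y: q is true, <>r is true, so q | <>r is true.
      At y: <>r requires r at some successor in {v, x, y}.
        r holds at v, so <>r is true at y.
Satisfying worlds: {u, v, w, x, y}

u, v, w, x, y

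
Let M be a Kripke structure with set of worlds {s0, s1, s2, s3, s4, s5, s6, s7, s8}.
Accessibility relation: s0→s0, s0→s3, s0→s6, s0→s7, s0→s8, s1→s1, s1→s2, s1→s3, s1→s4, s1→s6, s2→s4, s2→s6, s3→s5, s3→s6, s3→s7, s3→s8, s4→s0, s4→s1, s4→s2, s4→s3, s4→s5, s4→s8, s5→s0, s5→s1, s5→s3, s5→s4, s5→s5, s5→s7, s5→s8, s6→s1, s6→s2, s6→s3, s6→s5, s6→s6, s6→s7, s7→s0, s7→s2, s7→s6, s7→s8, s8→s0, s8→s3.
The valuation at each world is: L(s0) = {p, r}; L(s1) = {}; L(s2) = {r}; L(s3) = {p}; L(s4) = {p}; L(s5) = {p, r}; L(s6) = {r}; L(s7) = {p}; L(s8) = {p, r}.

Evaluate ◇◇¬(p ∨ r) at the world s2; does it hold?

Yes

At s2: ◇◇¬(p ∨ r) requires ◇¬(p ∨ r) at some successor in {s4, s6}.
  ◇¬(p ∨ r) holds at s4, so ◇◇¬(p ∨ r) is true at s2.
    At s4: ◇¬(p ∨ r) requires ¬(p ∨ r) at some successor in {s0, s1, s2, s3, s5, s8}.
      ¬(p ∨ r) holds at s1, so ◇¬(p ∨ r) is true at s4.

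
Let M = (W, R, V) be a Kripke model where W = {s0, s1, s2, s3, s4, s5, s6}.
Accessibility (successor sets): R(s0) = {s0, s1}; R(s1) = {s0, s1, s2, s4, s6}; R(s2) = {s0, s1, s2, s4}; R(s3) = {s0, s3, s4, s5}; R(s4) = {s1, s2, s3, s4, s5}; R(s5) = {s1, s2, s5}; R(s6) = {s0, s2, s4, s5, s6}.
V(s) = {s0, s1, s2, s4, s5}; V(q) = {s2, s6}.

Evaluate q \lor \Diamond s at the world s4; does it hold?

Recall that \Diamond ψ holds at a world iff ψ holds at some accessible world.
At s4: q is false, \Diamond s is true, so q \lor \Diamond s is true.
  At s4: \Diamond s requires s at some successor in {s1, s2, s3, s4, s5}.
    s holds at s1, so \Diamond s is true at s4.

Yes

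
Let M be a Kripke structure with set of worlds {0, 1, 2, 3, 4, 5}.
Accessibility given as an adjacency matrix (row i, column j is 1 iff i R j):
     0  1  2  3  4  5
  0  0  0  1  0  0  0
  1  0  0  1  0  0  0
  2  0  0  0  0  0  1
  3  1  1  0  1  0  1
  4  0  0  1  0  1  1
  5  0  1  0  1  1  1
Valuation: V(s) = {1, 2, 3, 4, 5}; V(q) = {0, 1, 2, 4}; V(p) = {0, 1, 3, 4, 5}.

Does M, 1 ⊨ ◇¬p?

Yes

Recall that ◇ψ holds at a world iff ψ holds at some accessible world.
At 1: ◇¬p requires ¬p at some successor in {2}.
  ¬p holds at 2, so ◇¬p is true at 1.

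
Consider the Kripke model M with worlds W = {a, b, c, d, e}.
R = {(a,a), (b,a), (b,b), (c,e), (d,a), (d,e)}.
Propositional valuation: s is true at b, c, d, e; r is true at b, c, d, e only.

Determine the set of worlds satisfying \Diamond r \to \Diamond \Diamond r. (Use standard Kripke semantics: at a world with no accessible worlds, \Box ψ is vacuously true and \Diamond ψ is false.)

a, b, e

Recall that \Diamond ψ holds at a world iff ψ holds at some accessible world.
Let φ = \Diamond r \to \Diamond \Diamond r. Evaluate φ at each world:
  a (successors {a}): φ is true.
  b (successors {a, b}): φ is true.
  c (successors {e}): φ is false.
  d (successors {a, e}): φ is false.
  e (successors ∅): φ is true.
For instance, at c:
  At c: \Diamond r is true, \Diamond \Diamond r is false, so \Diamond r \to \Diamond \Diamond r is false.
    At c: \Diamond r requires r at some successor in {e}.
      r holds at e, so \Diamond r is true at c.
    At c: \Diamond \Diamond r requires \Diamond r at some successor in {e}.
      At e: \Diamond r is false.
    So \Diamond \Diamond r is false at c.
Satisfying worlds: {a, b, e}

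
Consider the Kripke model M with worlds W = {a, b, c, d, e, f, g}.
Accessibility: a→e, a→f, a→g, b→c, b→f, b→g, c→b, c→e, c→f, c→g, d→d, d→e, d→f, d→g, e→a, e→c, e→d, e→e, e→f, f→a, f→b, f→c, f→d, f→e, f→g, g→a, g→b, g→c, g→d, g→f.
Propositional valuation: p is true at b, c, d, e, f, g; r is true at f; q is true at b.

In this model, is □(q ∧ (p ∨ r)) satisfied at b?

No

Recall that □ψ holds at a world iff ψ holds at every accessible world, and ◇ψ holds iff ψ holds at some accessible world.
At b: □(q ∧ (p ∨ r)) requires q ∧ (p ∨ r) at every successor {c, f, g}.
  q ∧ (p ∨ r) fails at c, so □(q ∧ (p ∨ r)) is false at b.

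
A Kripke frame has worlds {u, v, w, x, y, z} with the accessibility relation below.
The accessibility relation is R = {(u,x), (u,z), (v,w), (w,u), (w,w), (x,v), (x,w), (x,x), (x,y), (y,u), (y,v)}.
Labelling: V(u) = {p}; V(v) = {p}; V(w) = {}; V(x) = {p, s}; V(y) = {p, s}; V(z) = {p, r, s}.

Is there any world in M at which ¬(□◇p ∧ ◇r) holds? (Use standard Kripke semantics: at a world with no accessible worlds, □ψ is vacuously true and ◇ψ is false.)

Yes

Recall that □ψ holds at a world iff ψ holds at every accessible world, and ◇ψ holds iff ψ holds at some accessible world.
Let φ = ¬(□◇p ∧ ◇r). Evaluate φ at each world:
  u (successors {x, z}): φ is true.
  v (successors {w}): φ is true.
  w (successors {u, w}): φ is true.
  x (successors {v, w, x, y}): φ is true.
  y (successors {u, v}): φ is true.
  z (successors ∅): φ is true.
Detail at u (witness):
  At u: □◇p ∧ ◇r is false, so ¬(□◇p ∧ ◇r) is true.
    At u: □◇p is false, ◇r is true, so □◇p ∧ ◇r is false.
      At u: □◇p requires ◇p at every successor {x, z}.
        ◇p fails at z, so □◇p is false at u.
      At u: ◇r requires r at some successor in {x, z}.
        r holds at z, so ◇r is true at u.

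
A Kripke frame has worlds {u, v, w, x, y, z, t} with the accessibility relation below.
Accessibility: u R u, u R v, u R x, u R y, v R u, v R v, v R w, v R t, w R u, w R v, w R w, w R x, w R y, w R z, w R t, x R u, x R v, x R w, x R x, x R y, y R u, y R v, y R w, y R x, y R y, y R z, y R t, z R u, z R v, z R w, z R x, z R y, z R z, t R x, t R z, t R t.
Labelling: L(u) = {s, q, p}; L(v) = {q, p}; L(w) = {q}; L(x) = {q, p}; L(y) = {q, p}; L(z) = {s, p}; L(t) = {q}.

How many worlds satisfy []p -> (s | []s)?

7

Let φ = []p -> (s | []s). Evaluate φ at each world:
  u (successors {u, v, x, y}): φ is true.
  v (successors {u, v, w, t}): φ is true.
  w (successors {u, v, w, x, y, z, t}): φ is true.
  x (successors {u, v, w, x, y}): φ is true.
  y (successors {u, v, w, x, y, z, t}): φ is true.
  z (successors {u, v, w, x, y, z}): φ is true.
  t (successors {x, z, t}): φ is true.
For instance, at x:
  At x: []p is false, s | []s is false, so []p -> (s | []s) is true.
    At x: []p requires p at every successor {u, v, w, x, y}.
      p fails at w, so []p is false at x.
    At x: s is false, []s is false, so s | []s is false.
      At x: []s requires s at every successor {u, v, w, x, y}.
        s fails at v, so []s is false at x.
Satisfying worlds: {u, v, w, x, y, z, t}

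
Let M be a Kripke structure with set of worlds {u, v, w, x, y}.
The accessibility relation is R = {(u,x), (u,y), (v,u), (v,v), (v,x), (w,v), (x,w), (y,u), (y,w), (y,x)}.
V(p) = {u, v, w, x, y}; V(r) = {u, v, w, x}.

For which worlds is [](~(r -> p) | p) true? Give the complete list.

u, v, w, x, y

Let φ = [](~(r -> p) | p). Evaluate φ at each world:
  u (successors {x, y}): φ is true.
  v (successors {u, v, x}): φ is true.
  w (successors {v}): φ is true.
  x (successors {w}): φ is true.
  y (successors {u, w, x}): φ is true.
For instance, at u:
  At u: [](~(r -> p) | p) requires ~(r -> p) | p at every successor {x, y}.
    At x: ~(r -> p) | p is true.
    At y: ~(r -> p) | p is true.
  So [](~(r -> p) | p) is true at u.
Satisfying worlds: {u, v, w, x, y}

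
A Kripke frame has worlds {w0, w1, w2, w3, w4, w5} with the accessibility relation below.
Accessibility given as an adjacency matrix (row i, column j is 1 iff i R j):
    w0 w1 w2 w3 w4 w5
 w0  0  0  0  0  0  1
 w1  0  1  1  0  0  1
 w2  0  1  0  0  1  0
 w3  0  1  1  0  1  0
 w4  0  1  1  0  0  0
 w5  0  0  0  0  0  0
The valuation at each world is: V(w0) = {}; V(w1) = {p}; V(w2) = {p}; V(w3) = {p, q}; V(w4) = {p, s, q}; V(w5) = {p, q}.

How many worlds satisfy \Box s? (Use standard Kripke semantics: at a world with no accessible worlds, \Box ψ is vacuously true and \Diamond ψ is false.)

1

Let φ = \Box s. Evaluate φ at each world:
  w0 (successors {w5}): φ is false.
  w1 (successors {w1, w2, w5}): φ is false.
  w2 (successors {w1, w4}): φ is false.
  w3 (successors {w1, w2, w4}): φ is false.
  w4 (successors {w1, w2}): φ is false.
  w5 (successors ∅): φ is true.
For instance, at w1:
  At w1: \Box s requires s at every successor {w1, w2, w5}.
    s fails at w1, so \Box s is false at w1.
Satisfying worlds: {w5}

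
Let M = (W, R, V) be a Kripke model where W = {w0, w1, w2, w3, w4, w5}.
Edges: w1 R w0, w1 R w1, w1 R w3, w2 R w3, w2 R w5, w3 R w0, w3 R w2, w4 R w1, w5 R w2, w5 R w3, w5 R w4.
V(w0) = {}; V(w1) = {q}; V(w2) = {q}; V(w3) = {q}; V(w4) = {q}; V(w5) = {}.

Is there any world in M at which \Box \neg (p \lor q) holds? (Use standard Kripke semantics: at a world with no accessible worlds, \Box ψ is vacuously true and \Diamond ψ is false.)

Let φ = \Box \neg (p \lor q). Evaluate φ at each world:
  w0 (successors ∅): φ is true.
  w1 (successors {w0, w1, w3}): φ is false.
  w2 (successors {w3, w5}): φ is false.
  w3 (successors {w0, w2}): φ is false.
  w4 (successors {w1}): φ is false.
  w5 (successors {w2, w3, w4}): φ is false.
Detail at w0 (witness):
  At w0: no accessible worlds, so \Box \neg (p \lor q) holds vacuously.

Yes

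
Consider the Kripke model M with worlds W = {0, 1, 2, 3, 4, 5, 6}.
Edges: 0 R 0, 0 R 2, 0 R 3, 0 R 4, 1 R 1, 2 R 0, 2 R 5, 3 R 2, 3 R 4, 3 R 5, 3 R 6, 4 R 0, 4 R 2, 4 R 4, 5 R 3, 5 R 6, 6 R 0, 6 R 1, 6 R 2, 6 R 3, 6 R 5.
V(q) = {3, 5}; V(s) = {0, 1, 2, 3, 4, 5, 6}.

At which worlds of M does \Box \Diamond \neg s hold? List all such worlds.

none

Let φ = \Box \Diamond \neg s. Evaluate φ at each world:
  0 (successors {0, 2, 3, 4}): φ is false.
  1 (successors {1}): φ is false.
  2 (successors {0, 5}): φ is false.
  3 (successors {2, 4, 5, 6}): φ is false.
  4 (successors {0, 2, 4}): φ is false.
  5 (successors {3, 6}): φ is false.
  6 (successors {0, 1, 2, 3, 5}): φ is false.
For instance, at 6:
  At 6: \Box \Diamond \neg s requires \Diamond \neg s at every successor {0, 1, 2, 3, 5}.
    \Diamond \neg s fails at 0, so \Box \Diamond \neg s is false at 6.
      At 0: \Diamond \neg s requires \neg s at some successor in {0, 2, 3, 4}.
        At 0: \neg s is false.
        At 2: \neg s is false.
        At 3: \neg s is false.
        At 4: \neg s is false.
      So \Diamond \neg s is false at 0.
Satisfying worlds: none.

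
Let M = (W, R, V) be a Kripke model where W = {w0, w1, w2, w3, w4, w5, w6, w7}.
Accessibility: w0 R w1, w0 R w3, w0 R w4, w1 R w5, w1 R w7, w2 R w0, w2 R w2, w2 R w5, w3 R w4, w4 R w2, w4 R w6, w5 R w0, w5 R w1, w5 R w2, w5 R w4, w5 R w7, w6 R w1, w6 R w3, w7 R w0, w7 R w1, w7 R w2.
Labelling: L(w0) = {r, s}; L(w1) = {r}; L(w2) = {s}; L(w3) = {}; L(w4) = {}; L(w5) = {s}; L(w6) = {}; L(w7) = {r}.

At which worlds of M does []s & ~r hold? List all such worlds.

w2

Let φ = []s & ~r. Evaluate φ at each world:
  w0 (successors {w1, w3, w4}): φ is false.
  w1 (successors {w5, w7}): φ is false.
  w2 (successors {w0, w2, w5}): φ is true.
  w3 (successors {w4}): φ is false.
  w4 (successors {w2, w6}): φ is false.
  w5 (successors {w0, w1, w2, w4, w7}): φ is false.
  w6 (successors {w1, w3}): φ is false.
  w7 (successors {w0, w1, w2}): φ is false.
For instance, at w3:
  At w3: []s is false, ~r is true, so []s & ~r is false.
    At w3: []s requires s at every successor {w4}.
      s fails at w4, so []s is false at w3.
Satisfying worlds: {w2}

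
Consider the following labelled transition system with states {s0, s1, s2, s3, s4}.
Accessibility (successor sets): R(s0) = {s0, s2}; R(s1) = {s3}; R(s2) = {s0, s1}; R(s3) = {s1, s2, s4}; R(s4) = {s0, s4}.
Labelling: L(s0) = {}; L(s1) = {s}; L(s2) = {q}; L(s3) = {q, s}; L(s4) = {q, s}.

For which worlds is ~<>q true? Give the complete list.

Let φ = ~<>q. Evaluate φ at each world:
  s0 (successors {s0, s2}): φ is false.
  s1 (successors {s3}): φ is false.
  s2 (successors {s0, s1}): φ is true.
  s3 (successors {s1, s2, s4}): φ is false.
  s4 (successors {s0, s4}): φ is false.
For instance, at s4:
  At s4: <>q is true, so ~<>q is false.
    At s4: <>q requires q at some successor in {s0, s4}.
      q holds at s4, so <>q is true at s4.
Satisfying worlds: {s2}

s2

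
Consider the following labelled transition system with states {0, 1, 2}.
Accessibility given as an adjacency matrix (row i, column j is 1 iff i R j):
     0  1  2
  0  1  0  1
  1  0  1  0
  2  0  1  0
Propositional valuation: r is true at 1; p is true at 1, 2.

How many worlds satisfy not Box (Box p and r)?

1

Let φ = not Box (Box p and r). Evaluate φ at each world:
  0 (successors {0, 2}): φ is true.
  1 (successors {1}): φ is false.
  2 (successors {1}): φ is false.
For instance, at 0:
  At 0: Box (Box p and r) is false, so not Box (Box p and r) is true.
    At 0: Box (Box p and r) requires Box p and r at every successor {0, 2}.
      Box p and r fails at 0, so Box (Box p and r) is false at 0.
Satisfying worlds: {0}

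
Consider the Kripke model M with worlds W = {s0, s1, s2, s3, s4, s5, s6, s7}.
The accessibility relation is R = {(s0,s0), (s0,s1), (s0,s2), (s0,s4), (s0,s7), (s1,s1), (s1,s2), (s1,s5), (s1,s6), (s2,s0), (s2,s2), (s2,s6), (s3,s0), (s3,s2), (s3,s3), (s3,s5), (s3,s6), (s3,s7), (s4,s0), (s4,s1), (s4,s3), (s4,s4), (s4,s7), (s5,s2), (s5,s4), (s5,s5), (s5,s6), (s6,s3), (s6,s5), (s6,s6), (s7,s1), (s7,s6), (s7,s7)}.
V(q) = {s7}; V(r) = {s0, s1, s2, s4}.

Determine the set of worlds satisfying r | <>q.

Recall that <>ψ holds at a world iff ψ holds at some accessible world.
Let φ = r | <>q. Evaluate φ at each world:
  s0 (successors {s0, s1, s2, s4, s7}): φ is true.
  s1 (successors {s1, s2, s5, s6}): φ is true.
  s2 (successors {s0, s2, s6}): φ is true.
  s3 (successors {s0, s2, s3, s5, s6, s7}): φ is true.
  s4 (successors {s0, s1, s3, s4, s7}): φ is true.
  s5 (successors {s2, s4, s5, s6}): φ is false.
  s6 (successors {s3, s5, s6}): φ is false.
  s7 (successors {s1, s6, s7}): φ is true.
For instance, at s5:
  At s5: r is false, <>q is false, so r | <>q is false.
    At s5: <>q requires q at some successor in {s2, s4, s5, s6}.
      At s2: q is false.
      At s4: q is false.
      At s5: q is false.
      At s6: q is false.
    So <>q is false at s5.
Satisfying worlds: {s0, s1, s2, s3, s4, s7}

s0, s1, s2, s3, s4, s7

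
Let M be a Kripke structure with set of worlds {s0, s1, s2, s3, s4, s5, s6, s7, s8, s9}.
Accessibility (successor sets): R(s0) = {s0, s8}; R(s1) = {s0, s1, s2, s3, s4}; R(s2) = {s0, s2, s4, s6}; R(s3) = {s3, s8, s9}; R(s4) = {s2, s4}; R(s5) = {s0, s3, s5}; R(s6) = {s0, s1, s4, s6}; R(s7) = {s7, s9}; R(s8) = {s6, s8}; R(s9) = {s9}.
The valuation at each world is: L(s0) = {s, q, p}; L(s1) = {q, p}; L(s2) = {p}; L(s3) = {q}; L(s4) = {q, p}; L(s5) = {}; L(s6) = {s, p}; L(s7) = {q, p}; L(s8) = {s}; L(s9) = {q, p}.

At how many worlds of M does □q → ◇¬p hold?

8

Recall that □ψ holds at a world iff ψ holds at every accessible world, and ◇ψ holds iff ψ holds at some accessible world.
Let φ = □q → ◇¬p. Evaluate φ at each world:
  s0 (successors {s0, s8}): φ is true.
  s1 (successors {s0, s1, s2, s3, s4}): φ is true.
  s2 (successors {s0, s2, s4, s6}): φ is true.
  s3 (successors {s3, s8, s9}): φ is true.
  s4 (successors {s2, s4}): φ is true.
  s5 (successors {s0, s3, s5}): φ is true.
  s6 (successors {s0, s1, s4, s6}): φ is true.
  s7 (successors {s7, s9}): φ is false.
  s8 (successors {s6, s8}): φ is true.
  s9 (successors {s9}): φ is false.
For instance, at s2:
  At s2: □q is false, ◇¬p is false, so □q → ◇¬p is true.
    At s2: □q requires q at every successor {s0, s2, s4, s6}.
      q fails at s2, so □q is false at s2.
    At s2: ◇¬p requires ¬p at some successor in {s0, s2, s4, s6}.
      At s0: ¬p is false.
      At s2: ¬p is false.
      At s4: ¬p is false.
      At s6: ¬p is false.
    So ◇¬p is false at s2.
Satisfying worlds: {s0, s1, s2, s3, s4, s5, s6, s8}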